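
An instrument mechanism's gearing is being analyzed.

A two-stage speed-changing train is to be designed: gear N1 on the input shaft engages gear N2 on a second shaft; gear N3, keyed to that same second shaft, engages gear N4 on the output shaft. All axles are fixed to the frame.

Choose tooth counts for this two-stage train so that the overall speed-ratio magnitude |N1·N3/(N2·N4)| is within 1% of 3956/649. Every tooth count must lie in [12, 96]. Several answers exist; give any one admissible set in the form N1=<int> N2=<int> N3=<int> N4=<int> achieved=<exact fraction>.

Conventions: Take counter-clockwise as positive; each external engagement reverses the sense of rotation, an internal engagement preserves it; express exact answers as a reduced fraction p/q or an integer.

N1=86 N2=22 N3=92 N4=59 achieved=3956/649

topology: fixed-axis compound train — 2 stages, target 3956/649
target = 3956/649 in lowest terms: an exact hit needs N1·N3 = k·3956 and N2·N4 = k·649 for one integer k, every count in [12, 96]; additionally prefer no 1:1 stage (N1 ≠ N2, N3 ≠ N4)
k = 1: no 1:1-free in-range split of k·3956 and k·649 into factor pairs; take k = 2
k = 2: N1·N3 = 7912 = 86·92, N2·N4 = 1298 = 22·59
achieved = 86·92/(22·59) = 3956/649; |achieved − target| = 0 ≤ 989/16225 ✓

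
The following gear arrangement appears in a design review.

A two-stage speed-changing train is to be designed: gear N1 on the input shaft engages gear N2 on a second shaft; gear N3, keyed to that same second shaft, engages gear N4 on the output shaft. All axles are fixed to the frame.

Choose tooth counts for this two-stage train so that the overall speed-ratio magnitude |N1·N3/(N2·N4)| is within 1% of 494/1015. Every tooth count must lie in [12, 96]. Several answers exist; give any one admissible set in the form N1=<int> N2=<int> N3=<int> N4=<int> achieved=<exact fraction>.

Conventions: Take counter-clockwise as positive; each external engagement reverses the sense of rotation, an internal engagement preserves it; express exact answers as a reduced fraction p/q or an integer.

design class (target 494/1015): fixed-axis compound train
target = 494/1015 in lowest terms: an exact hit needs N1·N3 = k·494 and N2·N4 = k·1015 for one integer k, every count in [12, 96]; additionally prefer no 1:1 stage (N1 ≠ N2, N3 ≠ N4)
k = 1: N1·N3 = 494 = 13·38, N2·N4 = 1015 = 29·35
achieved = 13·38/(29·35) = 494/1015; |achieved − target| = 0 ≤ 247/50750 ✓

N1=13 N2=29 N3=38 N4=35 achieved=494/1015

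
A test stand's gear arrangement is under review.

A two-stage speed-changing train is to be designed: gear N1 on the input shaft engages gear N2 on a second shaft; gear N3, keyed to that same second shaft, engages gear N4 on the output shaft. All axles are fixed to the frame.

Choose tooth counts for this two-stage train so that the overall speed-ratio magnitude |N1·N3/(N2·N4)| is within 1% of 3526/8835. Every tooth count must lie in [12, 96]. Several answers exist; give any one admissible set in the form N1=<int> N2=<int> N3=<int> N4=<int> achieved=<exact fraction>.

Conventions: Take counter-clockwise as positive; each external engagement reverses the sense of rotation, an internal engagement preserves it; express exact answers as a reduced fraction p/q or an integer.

design class (target 3526/8835): fixed-axis compound train
target = 3526/8835 in lowest terms: an exact hit needs N1·N3 = k·3526 and N2·N4 = k·8835 for one integer k, every count in [12, 96]; additionally prefer no 1:1 stage (N1 ≠ N2, N3 ≠ N4)
k = 1: N1·N3 = 3526 = 41·86, N2·N4 = 8835 = 93·95
achieved = 41·86/(93·95) = 3526/8835; |achieved − target| = 0 ≤ 1763/441750 ✓

N1=41 N2=93 N3=86 N4=95 achieved=3526/8835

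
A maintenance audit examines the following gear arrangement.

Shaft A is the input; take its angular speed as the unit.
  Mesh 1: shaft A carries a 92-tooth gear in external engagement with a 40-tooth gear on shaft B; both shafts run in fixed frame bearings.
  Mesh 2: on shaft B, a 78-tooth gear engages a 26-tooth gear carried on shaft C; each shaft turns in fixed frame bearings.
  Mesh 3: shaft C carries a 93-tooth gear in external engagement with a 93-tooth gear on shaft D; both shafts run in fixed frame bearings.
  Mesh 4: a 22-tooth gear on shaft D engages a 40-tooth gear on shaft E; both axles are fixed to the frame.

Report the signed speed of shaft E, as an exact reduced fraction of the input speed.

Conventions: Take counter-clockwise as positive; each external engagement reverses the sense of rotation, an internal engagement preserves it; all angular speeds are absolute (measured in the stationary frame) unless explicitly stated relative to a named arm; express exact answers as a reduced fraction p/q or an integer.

4-mesh fixed-axis compound train (all bearings frame-fixed)
mesh 1 [92T→40T]: |ω|/ω_in = 1×92/40 = 23/10, sense flips to −
mesh 2 [78T→26T]: |ω|/ω_in = (23/10)×78/26 = 69/10, sense flips to +
mesh 3 [93T→93T]: |ω|/ω_in = (69/10)×93/93 = 69/10, sense flips to −
mesh 4 [22T→40T]: |ω|/ω_in = (69/10)×22/40 = 759/200, sense flips to +
signed output speed (× input speed) = 759/200

759/200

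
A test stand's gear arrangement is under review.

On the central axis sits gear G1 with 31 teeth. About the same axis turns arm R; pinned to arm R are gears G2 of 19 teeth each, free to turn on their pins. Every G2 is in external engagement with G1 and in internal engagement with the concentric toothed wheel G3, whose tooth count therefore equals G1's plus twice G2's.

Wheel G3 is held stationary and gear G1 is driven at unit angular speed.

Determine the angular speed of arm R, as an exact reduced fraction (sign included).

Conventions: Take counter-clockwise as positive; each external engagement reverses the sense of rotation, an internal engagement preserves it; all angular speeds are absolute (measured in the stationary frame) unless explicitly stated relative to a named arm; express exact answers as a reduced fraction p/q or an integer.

class = planetary set [G3 = 31+2·19 = 69; Willis about the carrier]
ring teeth: 31 + 2·19 = 69
31(ω_sun−ω_arm) = −69(ω_ring−ω_arm),  ω_ring = 0, ω_sun = 1
31(1−ω_arm) = −69(0−ω_arm)  ⇒  100·ω_arm = 31  ⇒  ω_arm = 31/100
exact speed ratio = 31/100

31/100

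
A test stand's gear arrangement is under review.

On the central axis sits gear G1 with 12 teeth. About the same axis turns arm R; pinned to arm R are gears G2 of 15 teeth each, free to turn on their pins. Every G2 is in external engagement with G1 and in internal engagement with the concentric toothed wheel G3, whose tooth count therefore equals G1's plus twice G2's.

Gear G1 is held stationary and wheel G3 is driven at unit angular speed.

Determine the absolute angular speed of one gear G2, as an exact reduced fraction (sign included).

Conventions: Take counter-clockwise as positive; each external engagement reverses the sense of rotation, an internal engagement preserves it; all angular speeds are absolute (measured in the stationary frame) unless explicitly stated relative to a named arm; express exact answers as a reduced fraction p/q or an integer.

7/5

class = planetary set [G3 = 12+2·15 = 42; Willis about the carrier]
ring teeth: 12 + 2·15 = 42
12(ω_sun−ω_arm) = −42(ω_ring−ω_arm),  ω_sun = 0, ω_ring = 1
12(0−ω_arm) = −42(1−ω_arm)  ⇒  54·ω_arm = 42  ⇒  ω_arm = 7/9
sun–planet mesh: 12·(0−7/9) = −15·(ω_p−ω_arm)  ⇒  ω_p−ω_arm = 28/45
ω_p = 7/9 + 28/45 = 7/5
exact speed ratio = 7/5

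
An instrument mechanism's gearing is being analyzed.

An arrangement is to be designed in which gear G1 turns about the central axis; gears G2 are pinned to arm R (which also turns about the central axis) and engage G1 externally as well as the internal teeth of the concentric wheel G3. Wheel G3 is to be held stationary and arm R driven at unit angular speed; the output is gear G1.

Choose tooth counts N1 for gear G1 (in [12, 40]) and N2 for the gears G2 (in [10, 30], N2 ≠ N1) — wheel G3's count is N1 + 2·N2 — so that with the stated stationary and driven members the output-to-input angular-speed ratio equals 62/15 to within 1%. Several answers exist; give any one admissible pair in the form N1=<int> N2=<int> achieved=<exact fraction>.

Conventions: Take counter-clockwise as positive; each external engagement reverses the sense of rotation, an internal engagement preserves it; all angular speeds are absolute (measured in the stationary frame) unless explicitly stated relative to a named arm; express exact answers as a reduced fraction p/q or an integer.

N1=15 N2=16 achieved=62/15

class = planetary set [ratio 62/15 wanted; Willis about the carrier]
Willis with ω_ring = 0: ω_sun/ω_arm = (N1+N3)/N1; set equal to 62/15  ⇒  N3/N1 = 62/15 − 1 = 47/15
N3 = N1 + 2·N2  ⇒  N2/N1 = (N3/N1 − 1)/2 = (47/15 − 1)/2 = 16/15
smallest multiple with N1 ≥ 12 and N2 ≥ 10: k = 1  ⇒  N1 = 1·15 = 15, N2 = 1·16 = 16 (N1 ≤ 40, N2 ≤ 30, N2 ≠ N1 ✓), N3 = 15 + 2·16 = 47
check: (N1+N3)/N1 with N1 = 15, N3 = 47 gives 62/15; |achieved − target| = 0 ≤ 31/750 ✓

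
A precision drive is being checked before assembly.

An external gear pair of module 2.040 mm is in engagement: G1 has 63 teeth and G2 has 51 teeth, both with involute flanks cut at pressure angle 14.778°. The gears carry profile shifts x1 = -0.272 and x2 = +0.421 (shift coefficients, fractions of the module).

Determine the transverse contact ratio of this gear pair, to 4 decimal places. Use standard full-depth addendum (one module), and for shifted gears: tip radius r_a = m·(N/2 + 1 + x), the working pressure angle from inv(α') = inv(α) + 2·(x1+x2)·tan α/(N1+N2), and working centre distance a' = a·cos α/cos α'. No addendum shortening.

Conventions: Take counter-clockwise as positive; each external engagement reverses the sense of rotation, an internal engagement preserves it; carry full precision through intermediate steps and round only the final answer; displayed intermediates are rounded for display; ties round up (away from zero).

2.0535

single-mesh involute tooth geometry (63T engaging 51T at module 2.040)
base radii: r_b1 = 62.134369, r_b2 = 50.299251
tip radii: r_a1 = 65.745120, r_a2 = 54.918840
inv(α') = inv(14.778°) + 2·(-0.272+0.421)·tan α/(63+51) = 0.00656549  ⇒  α' = 15.32432°
a' = a·cos α / cos α' = 116.2800·cos 14.778°/cos 15.32432° = 116.578533
action lengths: √(r_a1²−r_b1²) = 21.488159, √(r_a2²−r_b2²) = 22.046866
base pitch p_b = π·m·cos α = 6.196853
CR = (21.488159 + 22.046866 − 116.578533·sin 15.32432°)/6.196853 = 2.053520
contact ratio ≈ 2.0535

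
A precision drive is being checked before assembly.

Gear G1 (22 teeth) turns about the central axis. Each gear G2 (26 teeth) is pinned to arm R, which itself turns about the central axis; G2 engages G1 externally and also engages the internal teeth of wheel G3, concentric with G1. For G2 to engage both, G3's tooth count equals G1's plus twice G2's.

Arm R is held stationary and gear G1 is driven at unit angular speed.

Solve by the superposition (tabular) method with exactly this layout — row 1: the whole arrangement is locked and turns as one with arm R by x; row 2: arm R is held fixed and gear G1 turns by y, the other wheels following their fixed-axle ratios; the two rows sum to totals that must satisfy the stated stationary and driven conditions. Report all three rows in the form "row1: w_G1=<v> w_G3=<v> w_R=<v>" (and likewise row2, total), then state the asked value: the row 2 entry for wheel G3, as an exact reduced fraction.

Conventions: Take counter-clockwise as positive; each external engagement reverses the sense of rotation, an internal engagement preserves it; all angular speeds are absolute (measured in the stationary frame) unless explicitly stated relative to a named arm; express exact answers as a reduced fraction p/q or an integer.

class = planetary set [G3 = 22+2·26 = 74; Willis about the carrier]
row 1: whole set turns with the arm by x
row 2 (arm held, sun turns y): ω_ring = −(22/74)·y, ω_arm = 0
boundary: total ω_arm = x = 0 and total ω_sun = x + y = 1  ⇒  y = 1, x = 0
row 2 ring = −(22/74)·1 = -11/37
totals (row 1 + row 2): sun 0 + 1 = 1, ring 0 + (-11/37) = -11/37, arm 0 + 0 = 0
asked cell (row2, ring) = -11/37

row1: w_G1=0 w_G3=0 w_R=0
row2: w_G1=1 w_G3=-11/37 w_R=0
total: w_G1=1 w_G3=-11/37 w_R=0
asked value: -11/37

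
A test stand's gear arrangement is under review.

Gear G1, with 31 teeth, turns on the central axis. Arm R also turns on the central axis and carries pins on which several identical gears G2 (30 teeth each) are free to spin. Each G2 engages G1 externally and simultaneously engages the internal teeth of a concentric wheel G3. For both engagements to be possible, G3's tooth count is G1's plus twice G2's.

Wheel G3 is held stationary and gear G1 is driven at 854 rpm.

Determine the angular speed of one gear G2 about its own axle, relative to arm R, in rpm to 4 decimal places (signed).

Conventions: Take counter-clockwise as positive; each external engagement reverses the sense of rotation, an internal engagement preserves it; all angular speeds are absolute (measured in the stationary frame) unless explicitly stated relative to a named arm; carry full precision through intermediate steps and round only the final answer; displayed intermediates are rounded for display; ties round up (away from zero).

-658.2333 rpm

recognized (axles ride arm R): planetary set, 31/30/91 teeth
normalise by the input: solve with ω_sun = 1, then scale by 854 rpm
ring teeth: 31 + 2·30 = 91
31(ω_sun−ω_arm) = −91(ω_ring−ω_arm),  ω_ring = 0, ω_sun = 1
31(1−ω_arm) = −91(0−ω_arm)  ⇒  122·ω_arm = 31  ⇒  ω_arm = 31/122
sun–planet mesh: 31·(1−31/122) = −30·(ω_p−ω_arm)  ⇒  ω_p−ω_arm = -2821/3660
scale: ω_p−ω_arm = -2821/3660 × 854 rpm = -658.2333 rpm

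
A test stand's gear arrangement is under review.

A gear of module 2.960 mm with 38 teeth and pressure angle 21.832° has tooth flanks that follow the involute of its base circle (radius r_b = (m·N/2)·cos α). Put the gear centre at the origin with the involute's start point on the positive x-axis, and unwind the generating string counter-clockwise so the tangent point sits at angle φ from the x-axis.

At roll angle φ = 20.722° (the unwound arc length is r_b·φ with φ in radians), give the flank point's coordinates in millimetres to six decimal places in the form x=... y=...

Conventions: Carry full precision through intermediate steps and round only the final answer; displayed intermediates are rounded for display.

x=55.509904 y=0.812527

recognized (one wheel, involute flank): single-mesh tooth geometry, m = 2.960, N = 38
pitch radius r_p = m·N/2 = 2.960·38/2 = 56.240000
base radius r_b = r_p·cos α = 56.240000·cos 21.832° = 52.206370
roll angle φ = 20.722° = 0.36166713 rad
x = r_b·(cos φ + φ·sin φ) = 55.509904
y = r_b·(sin φ − φ·cos φ) = 0.812527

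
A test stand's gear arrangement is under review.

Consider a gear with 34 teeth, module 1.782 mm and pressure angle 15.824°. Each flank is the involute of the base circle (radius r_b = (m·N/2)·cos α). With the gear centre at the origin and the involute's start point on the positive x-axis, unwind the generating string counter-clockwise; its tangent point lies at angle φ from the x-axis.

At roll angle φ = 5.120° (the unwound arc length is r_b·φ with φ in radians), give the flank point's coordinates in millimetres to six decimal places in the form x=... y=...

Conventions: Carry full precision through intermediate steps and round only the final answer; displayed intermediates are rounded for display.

recognized (one wheel, involute flank): single-mesh tooth geometry, m = 1.782, N = 34
pitch radius r_p = m·N/2 = 1.782·34/2 = 30.294000
base radius r_b = r_p·cos α = 30.294000·cos 15.824° = 29.145974
roll angle φ = 5.120° = 0.08936086 rad
x = r_b·(cos φ + φ·sin φ) = 29.262113
y = r_b·(sin φ − φ·cos φ) = 0.006927

x=29.262113 y=0.006927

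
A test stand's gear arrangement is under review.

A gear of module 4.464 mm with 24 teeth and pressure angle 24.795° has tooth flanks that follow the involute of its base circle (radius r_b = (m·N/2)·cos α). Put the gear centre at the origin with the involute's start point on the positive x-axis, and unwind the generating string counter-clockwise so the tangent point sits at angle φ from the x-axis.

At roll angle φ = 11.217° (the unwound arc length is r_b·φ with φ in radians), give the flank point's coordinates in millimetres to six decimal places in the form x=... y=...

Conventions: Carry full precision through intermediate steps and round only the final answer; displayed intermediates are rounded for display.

class = single-mesh tooth geometry [base-circle involute, m = 4.464, 24T]
pitch radius r_p = m·N/2 = 4.464·24/2 = 53.568000
base radius r_b = r_p·cos α = 53.568000·cos 24.795° = 48.629785
roll angle φ = 11.217° = 0.19577358 rad
x = r_b·(cos φ + φ·sin φ) = 49.552798
y = r_b·(sin φ − φ·cos φ) = 0.121165

x=49.552798 y=0.121165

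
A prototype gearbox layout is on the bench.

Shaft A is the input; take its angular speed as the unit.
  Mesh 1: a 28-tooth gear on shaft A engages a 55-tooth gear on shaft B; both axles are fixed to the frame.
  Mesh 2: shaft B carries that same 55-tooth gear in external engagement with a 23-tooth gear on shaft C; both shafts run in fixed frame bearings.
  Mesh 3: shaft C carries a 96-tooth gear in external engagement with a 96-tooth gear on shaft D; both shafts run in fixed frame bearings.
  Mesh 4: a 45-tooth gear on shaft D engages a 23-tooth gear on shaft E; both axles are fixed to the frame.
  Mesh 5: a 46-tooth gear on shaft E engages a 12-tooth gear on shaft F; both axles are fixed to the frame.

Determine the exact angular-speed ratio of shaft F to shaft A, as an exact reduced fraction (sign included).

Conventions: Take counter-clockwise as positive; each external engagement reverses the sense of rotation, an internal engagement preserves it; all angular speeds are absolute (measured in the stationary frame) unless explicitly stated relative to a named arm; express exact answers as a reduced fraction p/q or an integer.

-210/23

class = fixed-axis compound train [5 meshes; 5 ratios multiply, 5 sense flips]
mesh 1 [28T→55T]: running ratio 28/55, sense −
mesh 2 [55T→23T]: running ratio 28/23, sense +
mesh 3 [96T→96T]: running ratio 28/23, sense −
mesh 4 [45T→23T]: running ratio 1260/529, sense +
mesh 5 [46T→12T]: running ratio 210/23, sense −
ω_out/ω_in = -210/23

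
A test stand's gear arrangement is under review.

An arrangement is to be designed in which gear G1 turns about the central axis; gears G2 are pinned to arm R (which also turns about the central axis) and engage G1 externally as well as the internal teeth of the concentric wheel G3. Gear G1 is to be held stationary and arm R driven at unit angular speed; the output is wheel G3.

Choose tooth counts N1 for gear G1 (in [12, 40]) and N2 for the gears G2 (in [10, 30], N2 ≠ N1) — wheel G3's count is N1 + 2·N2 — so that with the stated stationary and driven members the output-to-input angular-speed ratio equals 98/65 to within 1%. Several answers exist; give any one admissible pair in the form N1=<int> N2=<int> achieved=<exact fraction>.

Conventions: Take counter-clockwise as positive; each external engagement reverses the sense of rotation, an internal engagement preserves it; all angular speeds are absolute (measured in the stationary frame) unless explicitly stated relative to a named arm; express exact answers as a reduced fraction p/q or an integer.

design class (target 98/65): planetary set
Willis with ω_sun = 0: ω_ring/ω_arm = (N1+N3)/N3; set equal to 98/65  ⇒  N3/N1 = 1/(98/65 − 1) = 65/33
N3 = N1 + 2·N2  ⇒  N2/N1 = (N3/N1 − 1)/2 = (65/33 − 1)/2 = 16/33
smallest multiple with N1 ≥ 12 and N2 ≥ 10: k = 1  ⇒  N1 = 1·33 = 33, N2 = 1·16 = 16 (N1 ≤ 40, N2 ≤ 30, N2 ≠ N1 ✓), N3 = 33 + 2·16 = 65
check: (N1+N3)/N3 with N1 = 33, N3 = 65 gives 98/65; |achieved − target| = 0 ≤ 49/3250 ✓

N1=33 N2=16 achieved=98/65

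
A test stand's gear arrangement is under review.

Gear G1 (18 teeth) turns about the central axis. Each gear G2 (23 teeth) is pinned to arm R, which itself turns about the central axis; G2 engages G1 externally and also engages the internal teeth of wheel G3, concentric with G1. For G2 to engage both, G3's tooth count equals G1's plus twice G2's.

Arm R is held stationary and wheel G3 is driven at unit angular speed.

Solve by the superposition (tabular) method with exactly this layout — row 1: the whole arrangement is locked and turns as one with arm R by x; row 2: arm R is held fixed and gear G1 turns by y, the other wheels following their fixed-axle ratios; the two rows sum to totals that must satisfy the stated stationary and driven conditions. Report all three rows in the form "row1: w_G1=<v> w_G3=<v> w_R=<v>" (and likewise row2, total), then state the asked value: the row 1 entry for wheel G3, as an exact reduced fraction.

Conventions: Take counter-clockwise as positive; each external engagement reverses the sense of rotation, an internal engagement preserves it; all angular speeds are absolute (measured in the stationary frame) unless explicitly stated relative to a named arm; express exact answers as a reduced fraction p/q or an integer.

topology: planetary set — G1 18T / G2 23T / G3 64T, arm = carrier (Willis)
row 1 — lock + rotate with arm: ω_sun = ω_ring = ω_arm = x
row 2: sun turns y, ring = −(18/64)·y, arm 0
boundary: total ω_arm = x = 0 and total ω_ring = x − (18/64)·y = 1  ⇒  y = -32/9, x = 0
row 2 ring = −(18/64)·(-32/9) = 1
totals (row 1 + row 2): sun 0 + (-32/9) = -32/9, ring 0 + 1 = 1, arm 0 + 0 = 0
asked cell (row1, ring) = 0

row1: w_G1=0 w_G3=0 w_R=0
row2: w_G1=-32/9 w_G3=1 w_R=0
total: w_G1=-32/9 w_G3=1 w_R=0
asked value: 0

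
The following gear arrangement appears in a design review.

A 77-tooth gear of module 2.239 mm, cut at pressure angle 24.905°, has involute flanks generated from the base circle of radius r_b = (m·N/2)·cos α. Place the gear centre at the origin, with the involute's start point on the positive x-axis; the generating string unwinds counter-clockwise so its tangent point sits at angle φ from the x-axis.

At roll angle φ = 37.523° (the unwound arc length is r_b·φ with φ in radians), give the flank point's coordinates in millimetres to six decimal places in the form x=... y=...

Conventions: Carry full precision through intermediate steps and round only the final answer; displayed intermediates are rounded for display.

x=93.196609 y=7.011112

recognized (one wheel, involute flank): single-mesh tooth geometry, m = 2.239, N = 77
pitch radius r_p = m·N/2 = 2.239·77/2 = 86.201500
base radius r_b = r_p·cos α = 86.201500·cos 24.905° = 78.185387
roll angle φ = 37.523° = 0.65489990 rad
x = r_b·(cos φ + φ·sin φ) = 93.196609
y = r_b·(sin φ − φ·cos φ) = 7.011112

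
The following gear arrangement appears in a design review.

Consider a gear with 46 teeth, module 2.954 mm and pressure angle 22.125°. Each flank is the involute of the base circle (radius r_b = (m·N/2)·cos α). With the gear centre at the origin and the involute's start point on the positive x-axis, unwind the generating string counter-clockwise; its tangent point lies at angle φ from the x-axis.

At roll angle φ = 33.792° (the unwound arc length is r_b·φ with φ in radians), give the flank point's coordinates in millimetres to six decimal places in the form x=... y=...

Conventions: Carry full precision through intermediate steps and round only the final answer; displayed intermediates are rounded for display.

class = single-mesh tooth geometry [base-circle involute, m = 2.954, 46T]
pitch radius r_p = m·N/2 = 2.954·46/2 = 67.942000
base radius r_b = r_p·cos α = 67.942000·cos 22.125° = 62.939049
roll angle φ = 33.792° = 0.58978166 rad
x = r_b·(cos φ + φ·sin φ) = 72.951812
y = r_b·(sin φ − φ·cos φ) = 4.156141

x=72.951812 y=4.156141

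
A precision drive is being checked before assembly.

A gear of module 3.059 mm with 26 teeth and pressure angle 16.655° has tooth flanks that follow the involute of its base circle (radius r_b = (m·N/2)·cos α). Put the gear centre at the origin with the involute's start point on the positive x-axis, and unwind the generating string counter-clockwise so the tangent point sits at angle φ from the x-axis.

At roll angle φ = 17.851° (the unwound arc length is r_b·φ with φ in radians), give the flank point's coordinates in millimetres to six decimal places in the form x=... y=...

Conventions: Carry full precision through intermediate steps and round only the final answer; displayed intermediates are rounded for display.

topology: single-mesh involute geometry — m = 3.059, N = 26
pitch radius r_p = m·N/2 = 3.059·26/2 = 39.767000
base radius r_b = r_p·cos α = 39.767000·cos 16.655° = 38.098691
roll angle φ = 17.851° = 0.31155872 rad
x = r_b·(cos φ + φ·sin φ) = 39.903157
y = r_b·(sin φ − φ·cos φ) = 0.380353

x=39.903157 y=0.380353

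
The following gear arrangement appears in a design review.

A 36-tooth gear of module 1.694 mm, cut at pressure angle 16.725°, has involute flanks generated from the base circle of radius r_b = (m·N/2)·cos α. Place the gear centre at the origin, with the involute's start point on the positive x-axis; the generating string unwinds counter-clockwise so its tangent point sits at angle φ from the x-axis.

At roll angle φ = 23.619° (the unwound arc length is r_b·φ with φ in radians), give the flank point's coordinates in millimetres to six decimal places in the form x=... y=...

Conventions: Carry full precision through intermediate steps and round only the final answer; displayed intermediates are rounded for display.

single-mesh involute tooth geometry (36T wheel at module 1.694)
pitch radius r_p = m·N/2 = 1.694·36/2 = 30.492000
base radius r_b = r_p·cos α = 30.492000·cos 16.725° = 29.202098
roll angle φ = 23.619° = 0.41222932 rad
x = r_b·(cos φ + φ·sin φ) = 31.578879
y = r_b·(sin φ − φ·cos φ) = 0.670365

x=31.578879 y=0.670365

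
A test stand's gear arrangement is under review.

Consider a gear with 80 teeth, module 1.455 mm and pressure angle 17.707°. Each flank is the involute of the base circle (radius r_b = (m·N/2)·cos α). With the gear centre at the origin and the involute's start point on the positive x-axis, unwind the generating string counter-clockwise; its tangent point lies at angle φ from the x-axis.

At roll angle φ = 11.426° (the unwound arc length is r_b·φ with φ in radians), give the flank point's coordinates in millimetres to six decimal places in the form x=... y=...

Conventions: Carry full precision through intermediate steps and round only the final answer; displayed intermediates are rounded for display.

topology: single-mesh involute geometry — m = 1.455, N = 80
pitch radius r_p = m·N/2 = 1.455·80/2 = 58.200000
base radius r_b = r_p·cos α = 58.200000·cos 17.707° = 55.442736
roll angle φ = 11.426° = 0.19942132 rad
x = r_b·(cos φ + φ·sin φ) = 56.534247
y = r_b·(sin φ − φ·cos φ) = 0.145986

x=56.534247 y=0.145986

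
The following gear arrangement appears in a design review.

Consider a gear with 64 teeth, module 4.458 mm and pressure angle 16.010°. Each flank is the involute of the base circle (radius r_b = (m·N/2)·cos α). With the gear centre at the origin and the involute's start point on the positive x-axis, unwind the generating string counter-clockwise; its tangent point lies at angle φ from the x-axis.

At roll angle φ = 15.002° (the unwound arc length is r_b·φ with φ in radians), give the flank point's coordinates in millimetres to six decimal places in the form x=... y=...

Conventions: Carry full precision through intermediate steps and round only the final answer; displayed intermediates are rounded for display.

x=141.743009 y=0.814869

recognized (one wheel, involute flank): single-mesh tooth geometry, m = 4.458, N = 64
pitch radius r_p = m·N/2 = 4.458·64/2 = 142.656000
base radius r_b = r_p·cos α = 142.656000·cos 16.010° = 137.122884
roll angle φ = 15.002° = 0.26183429 rad
x = r_b·(cos φ + φ·sin φ) = 141.743009
y = r_b·(sin φ − φ·cos φ) = 0.814869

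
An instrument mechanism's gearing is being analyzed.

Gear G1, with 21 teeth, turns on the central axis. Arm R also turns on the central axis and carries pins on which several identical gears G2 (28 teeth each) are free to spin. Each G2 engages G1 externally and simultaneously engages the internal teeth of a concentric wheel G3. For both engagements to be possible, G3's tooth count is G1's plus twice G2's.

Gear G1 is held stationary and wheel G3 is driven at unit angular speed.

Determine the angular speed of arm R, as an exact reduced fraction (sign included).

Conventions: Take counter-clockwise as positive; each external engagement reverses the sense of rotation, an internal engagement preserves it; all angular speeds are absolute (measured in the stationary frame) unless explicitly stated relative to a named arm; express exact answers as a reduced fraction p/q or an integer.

class = planetary set [G3 = 21+2·28 = 77; Willis about the carrier]
ring teeth: 21 + 2·28 = 77
21(ω_sun−ω_arm) = −77(ω_ring−ω_arm),  ω_sun = 0, ω_ring = 1
21(0−ω_arm) = −77(1−ω_arm)  ⇒  98·ω_arm = 77  ⇒  ω_arm = 11/14
exact speed ratio = 11/14

11/14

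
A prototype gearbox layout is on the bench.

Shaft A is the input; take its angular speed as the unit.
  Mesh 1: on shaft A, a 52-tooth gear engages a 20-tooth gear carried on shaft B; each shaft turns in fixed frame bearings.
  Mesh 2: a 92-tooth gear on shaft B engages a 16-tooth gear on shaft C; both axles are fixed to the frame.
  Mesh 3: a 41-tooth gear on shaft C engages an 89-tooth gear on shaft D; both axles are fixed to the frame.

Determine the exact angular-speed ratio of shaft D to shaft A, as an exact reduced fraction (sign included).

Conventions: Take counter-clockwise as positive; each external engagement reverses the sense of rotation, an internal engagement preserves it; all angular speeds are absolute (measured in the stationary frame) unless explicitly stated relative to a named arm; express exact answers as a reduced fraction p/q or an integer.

-12259/1780

class = fixed-axis compound train [3 meshes; 3 ratios multiply, 3 sense flips]
mesh 1 [52T→20T]: running ratio 13/5, sense −
mesh 2 [92T→16T]: running ratio 299/20, sense +
mesh 3 [41T→89T]: running ratio 12259/1780, sense −
ω_out/ω_in = -12259/1780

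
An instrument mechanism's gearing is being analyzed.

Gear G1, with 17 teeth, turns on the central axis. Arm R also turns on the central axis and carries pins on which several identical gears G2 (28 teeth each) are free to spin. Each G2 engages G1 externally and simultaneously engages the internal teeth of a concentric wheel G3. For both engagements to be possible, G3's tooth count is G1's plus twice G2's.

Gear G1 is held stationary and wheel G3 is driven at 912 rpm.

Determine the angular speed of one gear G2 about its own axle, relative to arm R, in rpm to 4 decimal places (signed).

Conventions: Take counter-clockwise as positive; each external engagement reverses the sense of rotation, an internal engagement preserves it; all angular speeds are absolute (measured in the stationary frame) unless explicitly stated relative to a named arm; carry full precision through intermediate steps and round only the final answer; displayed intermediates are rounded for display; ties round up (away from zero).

+449.1238 rpm

planetary set (17T centre, 28T on arm, 73T internal) — Willis relation
normalise by the input: solve with ω_ring = 1, then scale by 912 rpm
ring teeth: 17 + 2·28 = 73
17(ω_sun−ω_arm) = −73(ω_ring−ω_arm),  ω_sun = 0, ω_ring = 1
17(0−ω_arm) = −73(1−ω_arm)  ⇒  90·ω_arm = 73  ⇒  ω_arm = 73/90
sun–planet mesh: 17·(0−73/90) = −28·(ω_p−ω_arm)  ⇒  ω_p−ω_arm = 1241/2520
scale: ω_p−ω_arm = 1241/2520 × 912 rpm = +449.1238 rpm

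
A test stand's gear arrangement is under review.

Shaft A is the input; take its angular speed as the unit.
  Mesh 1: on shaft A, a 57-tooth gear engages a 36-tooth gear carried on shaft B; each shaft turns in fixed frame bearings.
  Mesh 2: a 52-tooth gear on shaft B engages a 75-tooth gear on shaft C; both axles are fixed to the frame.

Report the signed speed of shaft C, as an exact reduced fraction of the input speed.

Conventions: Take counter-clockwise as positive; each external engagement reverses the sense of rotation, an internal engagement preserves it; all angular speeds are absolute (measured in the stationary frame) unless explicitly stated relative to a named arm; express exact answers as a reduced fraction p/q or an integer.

2-mesh fixed-axis compound train (all bearings frame-fixed)
mesh 1 [57T→36T]: |ω|/ω_in = 1×57/36 = 19/12, sense flips to −
mesh 2 [52T→75T]: |ω|/ω_in = (19/12)×52/75 = 247/225, sense flips to +
signed output speed (× input speed) = 247/225

247/225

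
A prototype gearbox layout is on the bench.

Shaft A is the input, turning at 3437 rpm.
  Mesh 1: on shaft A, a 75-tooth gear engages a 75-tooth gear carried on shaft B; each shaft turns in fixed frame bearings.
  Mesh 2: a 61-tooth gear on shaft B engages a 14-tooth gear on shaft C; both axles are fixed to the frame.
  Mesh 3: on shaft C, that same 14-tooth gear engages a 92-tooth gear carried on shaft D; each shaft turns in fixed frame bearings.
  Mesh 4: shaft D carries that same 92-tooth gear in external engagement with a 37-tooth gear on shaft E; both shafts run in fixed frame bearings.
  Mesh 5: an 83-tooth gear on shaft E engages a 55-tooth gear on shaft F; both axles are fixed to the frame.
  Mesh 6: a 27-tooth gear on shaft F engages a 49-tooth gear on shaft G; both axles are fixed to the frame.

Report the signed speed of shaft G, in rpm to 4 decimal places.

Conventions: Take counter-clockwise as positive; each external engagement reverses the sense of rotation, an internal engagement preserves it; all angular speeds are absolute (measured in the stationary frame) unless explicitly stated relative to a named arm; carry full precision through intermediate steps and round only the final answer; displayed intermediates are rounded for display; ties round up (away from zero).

class = fixed-axis compound train [6 meshes; 6 ratios multiply, 6 sense flips]
mesh 1 [75T→75T]: ω = 3437.0000×75/75 = 3437.0000 rpm, sense flips to −
mesh 2 [61T→14T]: ω = 3437.0000×61/14 = 14975.5000 rpm, sense flips to +
mesh 3 [14T→92T]: ω = 14975.5000×14/92 = 2278.8804 rpm, sense flips to −
mesh 4 [92T→37T]: ω = 2278.8804×92/37 = 5666.4054 rpm, sense flips to +
mesh 5 [83T→55T]: ω = 5666.4054×83/55 = 8551.1209 rpm, sense flips to −
mesh 6 [27T→49T]: ω = 8551.1209×27/49 = 4711.8421 rpm, sense flips to +
signed output speed = +4711.8421 rpm

+4711.8421 rpm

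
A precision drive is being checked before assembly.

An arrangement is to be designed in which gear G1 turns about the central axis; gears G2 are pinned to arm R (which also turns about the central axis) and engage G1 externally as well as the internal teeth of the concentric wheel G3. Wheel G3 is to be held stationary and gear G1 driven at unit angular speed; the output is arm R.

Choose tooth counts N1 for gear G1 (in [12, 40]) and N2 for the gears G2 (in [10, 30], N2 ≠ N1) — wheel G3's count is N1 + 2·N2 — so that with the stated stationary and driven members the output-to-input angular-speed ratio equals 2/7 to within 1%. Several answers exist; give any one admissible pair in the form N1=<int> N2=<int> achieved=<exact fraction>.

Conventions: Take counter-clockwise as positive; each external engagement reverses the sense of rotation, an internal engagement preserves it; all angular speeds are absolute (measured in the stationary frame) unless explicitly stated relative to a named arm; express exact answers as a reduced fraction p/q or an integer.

class = planetary set [ratio 2/7 wanted; Willis about the carrier]
Willis with ω_ring = 0: ω_arm/ω_sun = N1/(N1+N3); set equal to 2/7  ⇒  N3/N1 = 1/(2/7) − 1 = 5/2
N3 = N1 + 2·N2  ⇒  N2/N1 = (N3/N1 − 1)/2 = (5/2 − 1)/2 = 3/4
smallest multiple with N1 ≥ 12 and N2 ≥ 10: k = 4  ⇒  N1 = 4·4 = 16, N2 = 4·3 = 12 (N1 ≤ 40, N2 ≤ 30, N2 ≠ N1 ✓), N3 = 16 + 2·12 = 40
check: N1/(N1+N3) with N1 = 16, N3 = 40 gives 2/7; |achieved − target| = 0 ≤ 1/350 ✓

N1=16 N2=12 achieved=2/7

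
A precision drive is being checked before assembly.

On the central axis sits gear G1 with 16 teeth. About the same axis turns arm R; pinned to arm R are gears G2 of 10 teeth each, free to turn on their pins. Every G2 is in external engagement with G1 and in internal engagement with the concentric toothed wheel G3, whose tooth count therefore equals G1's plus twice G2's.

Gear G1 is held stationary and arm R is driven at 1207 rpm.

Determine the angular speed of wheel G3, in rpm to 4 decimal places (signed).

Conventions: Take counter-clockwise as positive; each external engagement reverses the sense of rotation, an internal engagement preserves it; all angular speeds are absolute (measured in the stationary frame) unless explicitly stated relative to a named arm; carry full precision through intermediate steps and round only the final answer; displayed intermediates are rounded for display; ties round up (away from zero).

class = planetary set [G3 = 16+2·10 = 36; Willis about the carrier]
normalise by the input: solve with ω_arm = 1, then scale by 1207 rpm
ring teeth: 16 + 2·10 = 36
16(ω_sun−ω_arm) = −36(ω_ring−ω_arm),  ω_sun = 0, ω_arm = 1
ω_ring = 1 − (16/36)(0−1) = 13/9
scale: ω_ring = 13/9 × 1207 rpm = +1743.4444 rpm

+1743.4444 rpm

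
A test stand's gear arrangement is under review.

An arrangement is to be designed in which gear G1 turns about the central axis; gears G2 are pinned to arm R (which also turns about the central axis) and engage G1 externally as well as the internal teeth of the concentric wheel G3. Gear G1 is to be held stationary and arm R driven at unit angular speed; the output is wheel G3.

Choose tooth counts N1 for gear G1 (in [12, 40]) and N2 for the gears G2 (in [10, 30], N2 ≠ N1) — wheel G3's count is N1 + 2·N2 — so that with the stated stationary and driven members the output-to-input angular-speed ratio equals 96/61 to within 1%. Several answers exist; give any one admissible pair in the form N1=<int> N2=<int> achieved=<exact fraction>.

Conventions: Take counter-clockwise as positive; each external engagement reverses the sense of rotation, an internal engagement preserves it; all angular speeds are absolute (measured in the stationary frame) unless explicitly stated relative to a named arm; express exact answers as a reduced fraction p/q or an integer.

N1=35 N2=13 achieved=96/61

planetary set to be sized for 96/61 (Willis relation)
Willis with ω_sun = 0: ω_ring/ω_arm = (N1+N3)/N3; set equal to 96/61  ⇒  N3/N1 = 1/(96/61 − 1) = 61/35
N3 = N1 + 2·N2  ⇒  N2/N1 = (N3/N1 − 1)/2 = (61/35 − 1)/2 = 13/35
smallest multiple with N1 ≥ 12 and N2 ≥ 10: k = 1  ⇒  N1 = 1·35 = 35, N2 = 1·13 = 13 (N1 ≤ 40, N2 ≤ 30, N2 ≠ N1 ✓), N3 = 35 + 2·13 = 61
check: (N1+N3)/N3 with N1 = 35, N3 = 61 gives 96/61; |achieved − target| = 0 ≤ 24/1525 ✓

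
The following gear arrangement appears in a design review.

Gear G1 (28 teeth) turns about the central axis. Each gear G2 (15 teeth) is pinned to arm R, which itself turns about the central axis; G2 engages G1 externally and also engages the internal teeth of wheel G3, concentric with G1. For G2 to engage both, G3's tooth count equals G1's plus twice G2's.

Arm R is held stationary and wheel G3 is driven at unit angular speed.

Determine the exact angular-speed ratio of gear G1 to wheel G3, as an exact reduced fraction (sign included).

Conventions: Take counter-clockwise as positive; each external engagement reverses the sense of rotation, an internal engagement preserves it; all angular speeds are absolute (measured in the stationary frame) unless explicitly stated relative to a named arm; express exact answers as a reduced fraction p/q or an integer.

-29/14

class = planetary set [G3 = 28+2·15 = 58; Willis about the carrier]
ring teeth: 28 + 2·15 = 58
28(ω_sun−ω_arm) = −58(ω_ring−ω_arm),  ω_arm = 0, ω_ring = 1
ω_sun = 0 − (58/28)(1−0) = -29/14
ω_out/ω_in = -29/14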